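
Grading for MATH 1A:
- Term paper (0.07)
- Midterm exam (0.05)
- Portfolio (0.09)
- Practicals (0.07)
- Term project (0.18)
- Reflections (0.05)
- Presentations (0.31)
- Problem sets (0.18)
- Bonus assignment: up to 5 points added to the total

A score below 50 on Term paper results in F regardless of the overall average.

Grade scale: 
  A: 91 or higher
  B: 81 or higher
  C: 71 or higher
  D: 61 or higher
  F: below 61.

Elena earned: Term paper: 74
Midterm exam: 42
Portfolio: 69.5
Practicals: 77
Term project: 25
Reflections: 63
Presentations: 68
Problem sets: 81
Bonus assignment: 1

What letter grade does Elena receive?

D

Term paper score 74 ≥ 50: minimum met.
Weighted total:
  Term paper 74 × 0.07 = 5.18
  Midterm exam 42 × 0.05 = 2.1
  Portfolio 69.5 × 0.09 = 6.255
  Practicals 77 × 0.07 = 5.39
  Term project 25 × 0.18 = 4.5
  Reflections 63 × 0.05 = 3.15
  Presentations 68 × 0.31 = 21.08
  Problem sets 81 × 0.18 = 14.58
Sum = 62.235
Bonus assignment: 62.235 + 1 = 63.235
63.235 is ≥ 61 and < 71 → D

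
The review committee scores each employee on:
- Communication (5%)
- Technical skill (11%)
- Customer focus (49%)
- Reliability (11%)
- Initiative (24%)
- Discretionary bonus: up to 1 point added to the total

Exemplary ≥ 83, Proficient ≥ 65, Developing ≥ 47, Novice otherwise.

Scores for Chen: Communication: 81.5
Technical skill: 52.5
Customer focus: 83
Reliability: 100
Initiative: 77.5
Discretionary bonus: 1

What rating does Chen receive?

Proficient

Weighted total:
  Communication 81.5 × 0.05 = 4.075
  Technical skill 52.5 × 0.11 = 5.775
  Customer focus 83 × 0.49 = 40.67
  Reliability 100 × 0.11 = 11
  Initiative 77.5 × 0.24 = 18.6
Sum = 80.12
Discretionary bonus: 80.12 + 1 = 81.12
81.12 is ≥ 65 and < 83 → Proficient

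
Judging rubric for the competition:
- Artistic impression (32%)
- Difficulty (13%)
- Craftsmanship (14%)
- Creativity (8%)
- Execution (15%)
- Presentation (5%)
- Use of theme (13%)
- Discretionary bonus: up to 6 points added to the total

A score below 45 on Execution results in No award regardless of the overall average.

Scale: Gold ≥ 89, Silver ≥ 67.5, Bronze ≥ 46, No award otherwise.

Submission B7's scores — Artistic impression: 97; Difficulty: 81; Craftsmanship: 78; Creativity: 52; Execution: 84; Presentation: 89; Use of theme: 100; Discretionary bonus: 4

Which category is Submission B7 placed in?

Gold

Execution score 84 ≥ 45: minimum met.
Weighted total:
  Artistic impression 97 × 0.32 = 31.04
  Difficulty 81 × 0.13 = 10.53
  Craftsmanship 78 × 0.14 = 10.92
  Creativity 52 × 0.08 = 4.16
  Execution 84 × 0.15 = 12.6
  Presentation 89 × 0.05 = 4.45
  Use of theme 100 × 0.13 = 13
Sum = 86.7
Discretionary bonus: 86.7 + 4 = 90.7
90.7 ≥ 89 → Gold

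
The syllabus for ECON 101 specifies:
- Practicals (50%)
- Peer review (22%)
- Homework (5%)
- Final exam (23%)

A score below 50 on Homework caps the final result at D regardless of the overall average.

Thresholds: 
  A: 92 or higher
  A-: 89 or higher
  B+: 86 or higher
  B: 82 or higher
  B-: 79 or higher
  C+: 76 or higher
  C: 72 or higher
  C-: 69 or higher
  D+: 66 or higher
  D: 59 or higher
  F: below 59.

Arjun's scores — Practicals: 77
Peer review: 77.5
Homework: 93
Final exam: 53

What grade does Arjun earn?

C

Homework score 93 ≥ 50: minimum met.
Weighted total:
  Practicals 77 × 0.5 = 38.5
  Peer review 77.5 × 0.22 = 17.05
  Homework 93 × 0.05 = 4.65
  Final exam 53 × 0.23 = 12.19
Sum = 72.39
72.39 is ≥ 72 and < 76 → C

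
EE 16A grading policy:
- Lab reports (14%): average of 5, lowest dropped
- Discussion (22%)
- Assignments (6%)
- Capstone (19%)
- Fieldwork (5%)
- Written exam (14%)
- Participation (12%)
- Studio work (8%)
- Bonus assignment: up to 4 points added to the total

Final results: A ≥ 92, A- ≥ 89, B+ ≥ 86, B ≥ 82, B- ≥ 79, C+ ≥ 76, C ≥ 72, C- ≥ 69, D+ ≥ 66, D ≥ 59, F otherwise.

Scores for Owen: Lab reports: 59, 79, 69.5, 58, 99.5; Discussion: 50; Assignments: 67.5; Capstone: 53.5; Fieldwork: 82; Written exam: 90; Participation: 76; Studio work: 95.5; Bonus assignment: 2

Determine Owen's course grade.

Lab reports: drop 58 → average of remaining 4 = 307/4 = 76.75
Weighted total:
  Lab reports 76.75 × 0.14 = 10.745
  Discussion 50 × 0.22 = 11
  Assignments 67.5 × 0.06 = 4.05
  Capstone 53.5 × 0.19 = 10.165
  Fieldwork 82 × 0.05 = 4.1
  Written exam 90 × 0.14 = 12.6
  Participation 76 × 0.12 = 9.12
  Studio work 95.5 × 0.08 = 7.64
Sum = 69.42
Bonus assignment: 69.42 + 2 = 71.42
71.42 is ≥ 69 and < 72 → C-

C-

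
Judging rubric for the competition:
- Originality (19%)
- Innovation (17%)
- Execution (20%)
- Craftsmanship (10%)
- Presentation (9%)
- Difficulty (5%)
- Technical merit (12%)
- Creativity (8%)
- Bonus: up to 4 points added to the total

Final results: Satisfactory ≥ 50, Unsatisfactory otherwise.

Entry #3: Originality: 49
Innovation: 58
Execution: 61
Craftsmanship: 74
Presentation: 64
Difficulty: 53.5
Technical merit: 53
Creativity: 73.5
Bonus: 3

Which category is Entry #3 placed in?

Weighted total:
  Originality 49 × 0.19 = 9.31
  Innovation 58 × 0.17 = 9.86
  Execution 61 × 0.2 = 12.2
  Craftsmanship 74 × 0.1 = 7.4
  Presentation 64 × 0.09 = 5.76
  Difficulty 53.5 × 0.05 = 2.675
  Technical merit 53 × 0.12 = 6.36
  Creativity 73.5 × 0.08 = 5.88
Sum = 59.445
Bonus: 59.445 + 3 = 62.445
62.445 ≥ 50 → Satisfactory

Satisfactory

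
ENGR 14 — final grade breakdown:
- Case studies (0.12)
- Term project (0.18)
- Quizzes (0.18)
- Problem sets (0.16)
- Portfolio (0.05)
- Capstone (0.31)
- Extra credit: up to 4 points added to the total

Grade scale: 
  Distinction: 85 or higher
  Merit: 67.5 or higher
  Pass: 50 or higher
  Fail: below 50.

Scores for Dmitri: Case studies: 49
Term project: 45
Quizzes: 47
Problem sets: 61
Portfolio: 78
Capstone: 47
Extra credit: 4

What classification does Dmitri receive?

Pass

Weighted total:
  Case studies 49 × 0.12 = 5.88
  Term project 45 × 0.18 = 8.1
  Quizzes 47 × 0.18 = 8.46
  Problem sets 61 × 0.16 = 9.76
  Portfolio 78 × 0.05 = 3.9
  Capstone 47 × 0.31 = 14.57
Sum = 50.67
Extra credit: 50.67 + 4 = 54.67
54.67 is ≥ 50 and < 67.5 → Pass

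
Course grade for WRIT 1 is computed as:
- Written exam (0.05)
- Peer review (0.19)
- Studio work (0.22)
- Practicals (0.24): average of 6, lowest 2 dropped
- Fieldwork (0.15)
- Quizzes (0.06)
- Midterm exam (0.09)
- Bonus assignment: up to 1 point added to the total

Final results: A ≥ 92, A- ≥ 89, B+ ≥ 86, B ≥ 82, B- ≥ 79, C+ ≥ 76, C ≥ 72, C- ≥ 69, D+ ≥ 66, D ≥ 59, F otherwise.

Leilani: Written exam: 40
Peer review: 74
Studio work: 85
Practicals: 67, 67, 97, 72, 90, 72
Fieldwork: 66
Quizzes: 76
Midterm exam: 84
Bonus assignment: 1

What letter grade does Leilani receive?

C+

Practicals: drop 67, 67 → average of remaining 4 = 331/4 = 82.75
Weighted total:
  Written exam 40 × 0.05 = 2
  Peer review 74 × 0.19 = 14.06
  Studio work 85 × 0.22 = 18.7
  Practicals 82.75 × 0.24 = 19.86
  Fieldwork 66 × 0.15 = 9.9
  Quizzes 76 × 0.06 = 4.56
  Midterm exam 84 × 0.09 = 7.56
Sum = 76.64
Bonus assignment: 76.64 + 1 = 77.64
77.64 is ≥ 76 and < 79 → C+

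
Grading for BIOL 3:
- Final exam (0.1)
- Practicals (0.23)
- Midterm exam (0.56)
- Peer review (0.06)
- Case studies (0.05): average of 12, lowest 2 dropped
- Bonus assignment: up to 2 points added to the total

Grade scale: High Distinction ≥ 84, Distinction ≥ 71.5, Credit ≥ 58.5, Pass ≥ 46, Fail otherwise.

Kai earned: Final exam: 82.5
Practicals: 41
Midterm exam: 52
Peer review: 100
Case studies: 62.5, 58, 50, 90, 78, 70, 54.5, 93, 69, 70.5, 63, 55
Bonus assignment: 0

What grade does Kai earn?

Pass

Case studies: drop 50, 54.5 → average of remaining 10 = 709/10 = 70.9
Weighted total:
  Final exam 82.5 × 0.1 = 8.25
  Practicals 41 × 0.23 = 9.43
  Midterm exam 52 × 0.56 = 29.12
  Peer review 100 × 0.06 = 6
  Case studies 70.9 × 0.05 = 3.545
Sum = 56.345
Bonus assignment: 56.345 + 0 = 56.345
56.345 is ≥ 46 and < 58.5 → Pass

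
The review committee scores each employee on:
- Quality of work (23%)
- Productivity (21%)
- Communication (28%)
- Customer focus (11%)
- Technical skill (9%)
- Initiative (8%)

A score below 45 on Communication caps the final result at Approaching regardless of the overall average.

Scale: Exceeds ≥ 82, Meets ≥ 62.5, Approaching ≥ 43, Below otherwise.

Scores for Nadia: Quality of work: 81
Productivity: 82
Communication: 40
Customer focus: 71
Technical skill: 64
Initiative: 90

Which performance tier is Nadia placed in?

Approaching

Communication score 40 < 45: minimum not met.
Weighted total:
  Quality of work 81 × 0.23 = 18.63
  Productivity 82 × 0.21 = 17.22
  Communication 40 × 0.28 = 11.2
  Customer focus 71 × 0.11 = 7.81
  Technical skill 64 × 0.09 = 5.76
  Initiative 90 × 0.08 = 7.2
Sum = 67.82
67.82 would be Meets; cap at Approaching applies → Approaching.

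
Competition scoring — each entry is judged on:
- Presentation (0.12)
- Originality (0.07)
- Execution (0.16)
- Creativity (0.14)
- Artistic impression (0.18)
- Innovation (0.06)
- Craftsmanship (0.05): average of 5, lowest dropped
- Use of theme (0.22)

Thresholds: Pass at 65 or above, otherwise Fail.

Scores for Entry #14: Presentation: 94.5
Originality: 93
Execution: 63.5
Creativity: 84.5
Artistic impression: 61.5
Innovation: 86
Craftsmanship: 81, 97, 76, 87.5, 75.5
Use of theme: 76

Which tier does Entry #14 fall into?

Pass

Craftsmanship: drop 75.5 → average of remaining 4 = 341.5/4 = 85.375
Weighted total:
  Presentation 94.5 × 0.12 = 11.34
  Originality 93 × 0.07 = 6.51
  Execution 63.5 × 0.16 = 10.16
  Creativity 84.5 × 0.14 = 11.83
  Artistic impression 61.5 × 0.18 = 11.07
  Innovation 86 × 0.06 = 5.16
  Craftsmanship 85.375 × 0.05 = 4.26875
  Use of theme 76 × 0.22 = 16.72
Sum = 77.05875
77.05875 ≥ 65 → Pass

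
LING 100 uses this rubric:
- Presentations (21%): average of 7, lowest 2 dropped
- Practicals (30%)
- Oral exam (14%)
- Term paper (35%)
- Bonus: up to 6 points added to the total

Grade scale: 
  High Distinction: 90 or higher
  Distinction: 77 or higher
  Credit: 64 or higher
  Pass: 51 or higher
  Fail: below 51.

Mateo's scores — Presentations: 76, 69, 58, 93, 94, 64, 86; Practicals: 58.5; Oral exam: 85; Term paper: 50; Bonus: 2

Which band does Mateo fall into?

Credit

Presentations: drop 58, 64 → average of remaining 5 = 418/5 = 83.6
Weighted total:
  Presentations 83.6 × 0.21 = 17.556
  Practicals 58.5 × 0.3 = 17.55
  Oral exam 85 × 0.14 = 11.9
  Term paper 50 × 0.35 = 17.5
Sum = 64.506
Bonus: 64.506 + 2 = 66.506
66.506 is ≥ 64 and < 77 → Credit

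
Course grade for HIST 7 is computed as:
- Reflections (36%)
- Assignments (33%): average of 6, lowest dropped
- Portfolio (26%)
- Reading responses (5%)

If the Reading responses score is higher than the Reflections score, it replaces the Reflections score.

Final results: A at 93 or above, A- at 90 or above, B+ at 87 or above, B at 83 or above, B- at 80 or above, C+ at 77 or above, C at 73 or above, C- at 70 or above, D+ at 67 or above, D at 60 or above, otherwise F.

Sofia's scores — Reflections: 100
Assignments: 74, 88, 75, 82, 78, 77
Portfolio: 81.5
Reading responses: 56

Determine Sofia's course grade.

B

Assignments: drop 74 → average of remaining 5 = 400/5 = 80
Reading responses (56) ≤ Reflections (100), so Reflections stays at 100.
Weighted total:
  Reflections 100 × 0.36 = 36
  Assignments 80 × 0.33 = 26.4
  Portfolio 81.5 × 0.26 = 21.19
  Reading responses 56 × 0.05 = 2.8
Sum = 86.39
86.39 is ≥ 83 and < 87 → B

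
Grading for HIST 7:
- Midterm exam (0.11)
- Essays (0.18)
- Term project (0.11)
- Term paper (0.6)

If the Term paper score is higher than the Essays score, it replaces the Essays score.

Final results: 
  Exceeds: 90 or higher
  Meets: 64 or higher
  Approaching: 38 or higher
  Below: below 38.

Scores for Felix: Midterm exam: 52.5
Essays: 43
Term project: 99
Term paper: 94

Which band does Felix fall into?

Term paper (94) > Essays (43), so Essays counts as 94.
Weighted total:
  Midterm exam 52.5 × 0.11 = 5.775
  Essays 94 × 0.18 = 16.92
  Term project 99 × 0.11 = 10.89
  Term paper 94 × 0.6 = 56.4
Sum = 89.985
89.985 is ≥ 64 and < 90 → Meets

Meets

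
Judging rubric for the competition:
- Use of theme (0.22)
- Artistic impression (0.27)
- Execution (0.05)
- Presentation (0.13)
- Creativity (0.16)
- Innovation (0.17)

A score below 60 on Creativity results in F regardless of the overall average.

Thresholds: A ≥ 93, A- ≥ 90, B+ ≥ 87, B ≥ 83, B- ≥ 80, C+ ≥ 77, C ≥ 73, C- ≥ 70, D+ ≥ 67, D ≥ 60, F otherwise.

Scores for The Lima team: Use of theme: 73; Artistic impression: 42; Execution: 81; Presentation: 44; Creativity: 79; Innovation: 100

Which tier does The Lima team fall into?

D

Creativity score 79 ≥ 60: minimum met.
Weighted total:
  Use of theme 73 × 0.22 = 16.06
  Artistic impression 42 × 0.27 = 11.34
  Execution 81 × 0.05 = 4.05
  Presentation 44 × 0.13 = 5.72
  Creativity 79 × 0.16 = 12.64
  Innovation 100 × 0.17 = 17
Sum = 66.81
66.81 is ≥ 60 and < 67 → D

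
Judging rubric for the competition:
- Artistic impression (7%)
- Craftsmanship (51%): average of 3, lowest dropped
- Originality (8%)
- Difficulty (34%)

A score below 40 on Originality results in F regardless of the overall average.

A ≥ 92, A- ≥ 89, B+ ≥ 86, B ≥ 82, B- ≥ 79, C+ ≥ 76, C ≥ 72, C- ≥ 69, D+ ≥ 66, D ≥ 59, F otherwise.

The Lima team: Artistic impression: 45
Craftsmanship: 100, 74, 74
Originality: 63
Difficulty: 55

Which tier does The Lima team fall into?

Craftsmanship: drop 74 → average of remaining 2 = 174/2 = 87
Originality score 63 ≥ 40: minimum met.
Weighted total:
  Artistic impression 45 × 0.07 = 3.15
  Craftsmanship 87 × 0.51 = 44.37
  Originality 63 × 0.08 = 5.04
  Difficulty 55 × 0.34 = 18.7
Sum = 71.26
71.26 is ≥ 69 and < 72 → C-

C-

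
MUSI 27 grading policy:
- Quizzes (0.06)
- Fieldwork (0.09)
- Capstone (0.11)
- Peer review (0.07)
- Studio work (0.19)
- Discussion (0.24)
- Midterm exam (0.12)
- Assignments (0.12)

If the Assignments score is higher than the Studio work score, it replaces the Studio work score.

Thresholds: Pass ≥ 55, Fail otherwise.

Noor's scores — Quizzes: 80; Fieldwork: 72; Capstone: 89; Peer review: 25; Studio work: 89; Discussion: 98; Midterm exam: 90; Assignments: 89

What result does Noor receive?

Pass

Assignments (89) ≤ Studio work (89), so Studio work stays at 89.
Weighted total:
  Quizzes 80 × 0.06 = 4.8
  Fieldwork 72 × 0.09 = 6.48
  Capstone 89 × 0.11 = 9.79
  Peer review 25 × 0.07 = 1.75
  Studio work 89 × 0.19 = 16.91
  Discussion 98 × 0.24 = 23.52
  Midterm exam 90 × 0.12 = 10.8
  Assignments 89 × 0.12 = 10.68
Sum = 84.73
84.73 ≥ 55 → Pass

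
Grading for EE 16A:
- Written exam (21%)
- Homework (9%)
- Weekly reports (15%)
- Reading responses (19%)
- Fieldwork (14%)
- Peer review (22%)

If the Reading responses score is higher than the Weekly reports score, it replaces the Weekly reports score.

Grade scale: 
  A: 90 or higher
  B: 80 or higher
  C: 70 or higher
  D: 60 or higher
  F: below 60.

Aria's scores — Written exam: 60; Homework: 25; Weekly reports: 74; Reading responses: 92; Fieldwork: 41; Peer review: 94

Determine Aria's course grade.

C

Reading responses (92) > Weekly reports (74), so Weekly reports counts as 92.
Weighted total:
  Written exam 60 × 0.21 = 12.6
  Homework 25 × 0.09 = 2.25
  Weekly reports 92 × 0.15 = 13.8
  Reading responses 92 × 0.19 = 17.48
  Fieldwork 41 × 0.14 = 5.74
  Peer review 94 × 0.22 = 20.68
Sum = 72.55
72.55 is ≥ 70 and < 80 → C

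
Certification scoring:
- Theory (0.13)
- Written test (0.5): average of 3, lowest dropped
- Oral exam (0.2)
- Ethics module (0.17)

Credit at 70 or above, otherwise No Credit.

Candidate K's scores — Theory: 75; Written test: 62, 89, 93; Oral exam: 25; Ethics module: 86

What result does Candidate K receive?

Credit

Written test: drop 62 → average of remaining 2 = 182/2 = 91
Weighted total:
  Theory 75 × 0.13 = 9.75
  Written test 91 × 0.5 = 45.5
  Oral exam 25 × 0.2 = 5
  Ethics module 86 × 0.17 = 14.62
Sum = 74.87
74.87 ≥ 70 → Credit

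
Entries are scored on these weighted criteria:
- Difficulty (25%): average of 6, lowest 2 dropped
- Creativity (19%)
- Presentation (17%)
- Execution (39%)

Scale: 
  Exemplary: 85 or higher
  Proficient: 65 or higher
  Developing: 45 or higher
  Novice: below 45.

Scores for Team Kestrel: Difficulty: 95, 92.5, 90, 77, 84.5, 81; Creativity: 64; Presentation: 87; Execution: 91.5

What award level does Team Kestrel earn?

Exemplary

Difficulty: drop 77, 81 → average of remaining 4 = 362/4 = 90.5
Weighted total:
  Difficulty 90.5 × 0.25 = 22.625
  Creativity 64 × 0.19 = 12.16
  Presentation 87 × 0.17 = 14.79
  Execution 91.5 × 0.39 = 35.685
Sum = 85.26
85.26 ≥ 85 → Exemplary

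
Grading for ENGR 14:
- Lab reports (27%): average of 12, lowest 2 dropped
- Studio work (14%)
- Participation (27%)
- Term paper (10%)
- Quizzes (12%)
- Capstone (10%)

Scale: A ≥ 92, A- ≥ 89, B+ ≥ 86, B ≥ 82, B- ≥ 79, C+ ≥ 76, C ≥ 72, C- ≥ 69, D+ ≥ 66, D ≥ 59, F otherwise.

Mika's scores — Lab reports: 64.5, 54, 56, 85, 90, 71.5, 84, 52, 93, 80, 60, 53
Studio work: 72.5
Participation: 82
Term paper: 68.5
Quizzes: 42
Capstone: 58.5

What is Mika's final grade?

C-

Lab reports: drop 52, 53 → average of remaining 10 = 738/10 = 73.8
Weighted total:
  Lab reports 73.8 × 0.27 = 19.926
  Studio work 72.5 × 0.14 = 10.15
  Participation 82 × 0.27 = 22.14
  Term paper 68.5 × 0.1 = 6.85
  Quizzes 42 × 0.12 = 5.04
  Capstone 58.5 × 0.1 = 5.85
Sum = 69.956
69.956 is ≥ 69 and < 72 → C-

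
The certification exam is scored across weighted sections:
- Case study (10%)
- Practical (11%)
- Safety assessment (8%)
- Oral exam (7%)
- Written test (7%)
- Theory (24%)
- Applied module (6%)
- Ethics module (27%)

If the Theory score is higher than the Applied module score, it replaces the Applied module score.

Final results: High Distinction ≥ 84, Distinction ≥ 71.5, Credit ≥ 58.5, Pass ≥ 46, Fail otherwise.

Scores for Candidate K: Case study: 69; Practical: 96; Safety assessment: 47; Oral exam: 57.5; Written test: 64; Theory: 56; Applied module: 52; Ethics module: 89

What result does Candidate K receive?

Theory (56) > Applied module (52), so Applied module counts as 56.
Weighted total:
  Case study 69 × 0.1 = 6.9
  Practical 96 × 0.11 = 10.56
  Safety assessment 47 × 0.08 = 3.76
  Oral exam 57.5 × 0.07 = 4.025
  Written test 64 × 0.07 = 4.48
  Theory 56 × 0.24 = 13.44
  Applied module 56 × 0.06 = 3.36
  Ethics module 89 × 0.27 = 24.03
Sum = 70.555
70.555 is ≥ 58.5 and < 71.5 → Credit

Credit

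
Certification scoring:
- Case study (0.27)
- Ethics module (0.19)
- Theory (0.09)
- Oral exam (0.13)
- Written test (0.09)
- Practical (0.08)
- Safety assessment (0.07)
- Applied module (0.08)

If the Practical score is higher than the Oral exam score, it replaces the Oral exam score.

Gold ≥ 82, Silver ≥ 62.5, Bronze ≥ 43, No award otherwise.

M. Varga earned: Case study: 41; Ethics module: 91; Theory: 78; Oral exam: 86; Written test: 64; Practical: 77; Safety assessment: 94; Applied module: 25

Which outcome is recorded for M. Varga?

Practical (77) ≤ Oral exam (86), so Oral exam stays at 86.
Weighted total:
  Case study 41 × 0.27 = 11.07
  Ethics module 91 × 0.19 = 17.29
  Theory 78 × 0.09 = 7.02
  Oral exam 86 × 0.13 = 11.18
  Written test 64 × 0.09 = 5.76
  Practical 77 × 0.08 = 6.16
  Safety assessment 94 × 0.07 = 6.58
  Applied module 25 × 0.08 = 2
Sum = 67.06
67.06 is ≥ 62.5 and < 82 → Silver

Silver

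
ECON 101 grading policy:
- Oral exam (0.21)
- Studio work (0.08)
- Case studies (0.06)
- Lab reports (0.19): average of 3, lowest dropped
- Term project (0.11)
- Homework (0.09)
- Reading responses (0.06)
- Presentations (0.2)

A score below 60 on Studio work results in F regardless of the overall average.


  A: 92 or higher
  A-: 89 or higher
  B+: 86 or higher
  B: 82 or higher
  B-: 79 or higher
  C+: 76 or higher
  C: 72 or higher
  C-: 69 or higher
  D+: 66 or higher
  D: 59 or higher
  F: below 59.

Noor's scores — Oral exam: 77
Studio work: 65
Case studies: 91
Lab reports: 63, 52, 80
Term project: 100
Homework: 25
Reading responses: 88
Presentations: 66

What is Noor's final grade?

C

Lab reports: drop 52 → average of remaining 2 = 143/2 = 71.5
Studio work score 65 ≥ 60: minimum met.
Weighted total:
  Oral exam 77 × 0.21 = 16.17
  Studio work 65 × 0.08 = 5.2
  Case studies 91 × 0.06 = 5.46
  Lab reports 71.5 × 0.19 = 13.585
  Term project 100 × 0.11 = 11
  Homework 25 × 0.09 = 2.25
  Reading responses 88 × 0.06 = 5.28
  Presentations 66 × 0.2 = 13.2
Sum = 72.145
72.145 is ≥ 72 and < 76 → C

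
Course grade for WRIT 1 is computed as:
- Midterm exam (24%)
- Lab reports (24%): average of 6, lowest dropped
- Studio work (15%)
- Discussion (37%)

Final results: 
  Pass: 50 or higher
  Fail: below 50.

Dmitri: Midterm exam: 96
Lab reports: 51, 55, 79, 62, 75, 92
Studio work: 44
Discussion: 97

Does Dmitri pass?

Lab reports: drop 51 → average of remaining 5 = 363/5 = 72.6
Weighted total:
  Midterm exam 96 × 0.24 = 23.04
  Lab reports 72.6 × 0.24 = 17.424
  Studio work 44 × 0.15 = 6.6
  Discussion 97 × 0.37 = 35.89
Sum = 82.954
82.954 ≥ 50 → Pass

Pass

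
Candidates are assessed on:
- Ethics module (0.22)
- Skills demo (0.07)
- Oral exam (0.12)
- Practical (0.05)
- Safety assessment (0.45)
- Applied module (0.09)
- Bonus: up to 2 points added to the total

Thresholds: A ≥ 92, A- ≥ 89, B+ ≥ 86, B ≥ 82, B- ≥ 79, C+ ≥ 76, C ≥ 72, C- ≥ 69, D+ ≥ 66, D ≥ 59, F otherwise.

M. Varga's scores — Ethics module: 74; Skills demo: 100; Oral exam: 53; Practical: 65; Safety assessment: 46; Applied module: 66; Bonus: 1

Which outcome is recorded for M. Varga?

Weighted total:
  Ethics module 74 × 0.22 = 16.28
  Skills demo 100 × 0.07 = 7
  Oral exam 53 × 0.12 = 6.36
  Practical 65 × 0.05 = 3.25
  Safety assessment 46 × 0.45 = 20.7
  Applied module 66 × 0.09 = 5.94
Sum = 59.53
Bonus: 59.53 + 1 = 60.53
60.53 is ≥ 59 and < 66 → D

D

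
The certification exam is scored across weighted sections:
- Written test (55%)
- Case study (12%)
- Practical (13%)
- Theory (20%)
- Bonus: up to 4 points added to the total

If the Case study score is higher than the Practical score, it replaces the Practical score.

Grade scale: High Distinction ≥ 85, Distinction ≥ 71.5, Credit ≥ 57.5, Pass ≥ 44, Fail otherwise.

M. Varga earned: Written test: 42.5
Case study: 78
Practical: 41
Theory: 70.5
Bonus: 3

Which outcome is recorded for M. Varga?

Credit

Case study (78) > Practical (41), so Practical counts as 78.
Weighted total:
  Written test 42.5 × 0.55 = 23.375
  Case study 78 × 0.12 = 9.36
  Practical 78 × 0.13 = 10.14
  Theory 70.5 × 0.2 = 14.1
Sum = 56.975
Bonus: 56.975 + 3 = 59.975
59.975 is ≥ 57.5 and < 71.5 → Credit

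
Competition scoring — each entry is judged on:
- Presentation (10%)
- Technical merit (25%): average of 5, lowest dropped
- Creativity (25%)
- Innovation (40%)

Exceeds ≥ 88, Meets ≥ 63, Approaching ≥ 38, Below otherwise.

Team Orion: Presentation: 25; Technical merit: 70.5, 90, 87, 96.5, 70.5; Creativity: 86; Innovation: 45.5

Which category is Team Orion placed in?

Meets

Technical merit: drop 70.5 → average of remaining 4 = 344/4 = 86
Weighted total:
  Presentation 25 × 0.1 = 2.5
  Technical merit 86 × 0.25 = 21.5
  Creativity 86 × 0.25 = 21.5
  Innovation 45.5 × 0.4 = 18.2
Sum = 63.7
63.7 is ≥ 63 and < 88 → Meets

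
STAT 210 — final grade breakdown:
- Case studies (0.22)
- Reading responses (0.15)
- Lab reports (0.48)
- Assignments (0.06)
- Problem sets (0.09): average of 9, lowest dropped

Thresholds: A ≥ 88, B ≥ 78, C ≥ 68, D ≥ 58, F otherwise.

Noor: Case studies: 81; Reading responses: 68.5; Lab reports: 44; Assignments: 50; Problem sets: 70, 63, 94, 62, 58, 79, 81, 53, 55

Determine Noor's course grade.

D

Problem sets: drop 53 → average of remaining 8 = 562/8 = 70.25
Weighted total:
  Case studies 81 × 0.22 = 17.82
  Reading responses 68.5 × 0.15 = 10.275
  Lab reports 44 × 0.48 = 21.12
  Assignments 50 × 0.06 = 3
  Problem sets 70.25 × 0.09 = 6.3225
Sum = 58.5375
58.5375 is ≥ 58 and < 68 → D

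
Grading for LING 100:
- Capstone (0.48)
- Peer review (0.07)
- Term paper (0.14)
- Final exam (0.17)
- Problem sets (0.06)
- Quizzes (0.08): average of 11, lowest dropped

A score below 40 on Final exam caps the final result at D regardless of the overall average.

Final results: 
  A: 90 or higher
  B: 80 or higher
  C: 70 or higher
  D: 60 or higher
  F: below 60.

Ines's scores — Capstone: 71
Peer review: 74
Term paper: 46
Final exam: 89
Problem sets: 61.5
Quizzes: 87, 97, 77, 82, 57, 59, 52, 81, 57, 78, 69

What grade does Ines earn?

Quizzes: drop 52 → average of remaining 10 = 744/10 = 74.4
Final exam score 89 ≥ 40: minimum met.
Weighted total:
  Capstone 71 × 0.48 = 34.08
  Peer review 74 × 0.07 = 5.18
  Term paper 46 × 0.14 = 6.44
  Final exam 89 × 0.17 = 15.13
  Problem sets 61.5 × 0.06 = 3.69
  Quizzes 74.4 × 0.08 = 5.952
Sum = 70.472
70.472 is ≥ 70 and < 80 → C

C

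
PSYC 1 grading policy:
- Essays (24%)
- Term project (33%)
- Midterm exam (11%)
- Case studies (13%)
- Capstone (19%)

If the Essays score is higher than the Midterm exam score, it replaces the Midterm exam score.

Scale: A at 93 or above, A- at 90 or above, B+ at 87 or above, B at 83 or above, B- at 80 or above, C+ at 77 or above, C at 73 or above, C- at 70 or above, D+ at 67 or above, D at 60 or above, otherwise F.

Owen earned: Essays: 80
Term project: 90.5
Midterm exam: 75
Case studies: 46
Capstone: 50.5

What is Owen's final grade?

Essays (80) > Midterm exam (75), so Midterm exam counts as 80.
Weighted total:
  Essays 80 × 0.24 = 19.2
  Term project 90.5 × 0.33 = 29.865
  Midterm exam 80 × 0.11 = 8.8
  Case studies 46 × 0.13 = 5.98
  Capstone 50.5 × 0.19 = 9.595
Sum = 73.44
73.44 is ≥ 73 and < 77 → C

C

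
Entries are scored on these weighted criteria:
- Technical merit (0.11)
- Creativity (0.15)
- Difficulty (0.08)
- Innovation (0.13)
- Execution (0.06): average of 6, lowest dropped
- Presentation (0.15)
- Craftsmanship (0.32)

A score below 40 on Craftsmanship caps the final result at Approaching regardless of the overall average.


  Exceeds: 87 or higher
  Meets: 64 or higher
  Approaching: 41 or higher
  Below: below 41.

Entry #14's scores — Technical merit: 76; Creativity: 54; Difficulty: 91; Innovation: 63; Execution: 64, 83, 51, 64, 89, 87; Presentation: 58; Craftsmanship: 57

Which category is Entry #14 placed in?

Execution: drop 51 → average of remaining 5 = 387/5 = 77.4
Craftsmanship score 57 ≥ 40: minimum met.
Weighted total:
  Technical merit 76 × 0.11 = 8.36
  Creativity 54 × 0.15 = 8.1
  Difficulty 91 × 0.08 = 7.28
  Innovation 63 × 0.13 = 8.19
  Execution 77.4 × 0.06 = 4.644
  Presentation 58 × 0.15 = 8.7
  Craftsmanship 57 × 0.32 = 18.24
Sum = 63.514
63.514 is ≥ 41 and < 64 → Approaching

Approaching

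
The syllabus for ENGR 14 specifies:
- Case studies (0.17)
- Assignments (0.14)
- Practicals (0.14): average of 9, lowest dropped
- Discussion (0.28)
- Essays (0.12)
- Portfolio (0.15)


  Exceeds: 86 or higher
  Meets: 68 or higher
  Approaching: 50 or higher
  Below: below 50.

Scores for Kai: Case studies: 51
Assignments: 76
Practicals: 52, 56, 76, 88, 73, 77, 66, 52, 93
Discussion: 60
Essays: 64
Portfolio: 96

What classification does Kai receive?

Meets

Practicals: drop 52 → average of remaining 8 = 581/8 = 72.625
Weighted total:
  Case studies 51 × 0.17 = 8.67
  Assignments 76 × 0.14 = 10.64
  Practicals 72.625 × 0.14 = 10.1675
  Discussion 60 × 0.28 = 16.8
  Essays 64 × 0.12 = 7.68
  Portfolio 96 × 0.15 = 14.4
Sum = 68.3575
68.3575 is ≥ 68 and < 86 → Meets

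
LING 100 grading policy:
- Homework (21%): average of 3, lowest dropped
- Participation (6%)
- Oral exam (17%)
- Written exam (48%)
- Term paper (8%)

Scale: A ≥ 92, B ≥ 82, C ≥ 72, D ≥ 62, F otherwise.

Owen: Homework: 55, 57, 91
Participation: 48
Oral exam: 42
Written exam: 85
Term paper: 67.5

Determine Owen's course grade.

Homework: drop 55 → average of remaining 2 = 148/2 = 74
Weighted total:
  Homework 74 × 0.21 = 15.54
  Participation 48 × 0.06 = 2.88
  Oral exam 42 × 0.17 = 7.14
  Written exam 85 × 0.48 = 40.8
  Term paper 67.5 × 0.08 = 5.4
Sum = 71.76
71.76 is ≥ 62 and < 72 → D

D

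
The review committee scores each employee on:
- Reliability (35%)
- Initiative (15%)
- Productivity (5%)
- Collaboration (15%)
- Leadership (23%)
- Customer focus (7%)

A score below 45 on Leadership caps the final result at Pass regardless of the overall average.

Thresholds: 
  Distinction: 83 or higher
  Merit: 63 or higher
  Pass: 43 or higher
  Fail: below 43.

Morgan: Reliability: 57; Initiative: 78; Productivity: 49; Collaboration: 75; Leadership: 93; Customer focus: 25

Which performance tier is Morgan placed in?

Leadership score 93 ≥ 45: minimum met.
Weighted total:
  Reliability 57 × 0.35 = 19.95
  Initiative 78 × 0.15 = 11.7
  Productivity 49 × 0.05 = 2.45
  Collaboration 75 × 0.15 = 11.25
  Leadership 93 × 0.23 = 21.39
  Customer focus 25 × 0.07 = 1.75
Sum = 68.49
68.49 is ≥ 63 and < 83 → Merit

Merit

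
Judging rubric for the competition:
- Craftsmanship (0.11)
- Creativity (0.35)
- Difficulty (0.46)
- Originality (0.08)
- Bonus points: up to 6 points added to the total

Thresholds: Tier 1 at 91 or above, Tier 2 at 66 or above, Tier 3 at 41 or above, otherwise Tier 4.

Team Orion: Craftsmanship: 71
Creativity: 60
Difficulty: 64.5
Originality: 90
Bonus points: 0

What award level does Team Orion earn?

Tier 3

Weighted total:
  Craftsmanship 71 × 0.11 = 7.81
  Creativity 60 × 0.35 = 21
  Difficulty 64.5 × 0.46 = 29.67
  Originality 90 × 0.08 = 7.2
Sum = 65.68
Bonus points: 65.68 + 0 = 65.68
65.68 is ≥ 41 and < 66 → Tier 3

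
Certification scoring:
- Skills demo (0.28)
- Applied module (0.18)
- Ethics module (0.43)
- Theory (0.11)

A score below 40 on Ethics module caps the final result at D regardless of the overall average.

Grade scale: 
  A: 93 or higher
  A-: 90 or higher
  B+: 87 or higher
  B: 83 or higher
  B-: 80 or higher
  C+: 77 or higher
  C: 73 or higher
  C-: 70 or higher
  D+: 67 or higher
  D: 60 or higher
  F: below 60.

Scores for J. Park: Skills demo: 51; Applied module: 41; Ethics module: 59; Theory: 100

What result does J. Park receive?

F

Ethics module score 59 ≥ 40: minimum met.
Weighted total:
  Skills demo 51 × 0.28 = 14.28
  Applied module 41 × 0.18 = 7.38
  Ethics module 59 × 0.43 = 25.37
  Theory 100 × 0.11 = 11
Sum = 58.03
58.03 < 60 → F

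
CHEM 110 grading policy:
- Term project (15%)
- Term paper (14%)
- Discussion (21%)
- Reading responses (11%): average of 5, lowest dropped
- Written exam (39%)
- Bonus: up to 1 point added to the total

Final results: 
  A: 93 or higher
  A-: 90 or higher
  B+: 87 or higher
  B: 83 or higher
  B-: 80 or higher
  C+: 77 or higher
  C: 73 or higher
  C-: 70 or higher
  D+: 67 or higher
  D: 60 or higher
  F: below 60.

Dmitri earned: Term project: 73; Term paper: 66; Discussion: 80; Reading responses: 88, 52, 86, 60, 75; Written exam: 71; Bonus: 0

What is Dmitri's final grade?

Reading responses: drop 52 → average of remaining 4 = 309/4 = 77.25
Weighted total:
  Term project 73 × 0.15 = 10.95
  Term paper 66 × 0.14 = 9.24
  Discussion 80 × 0.21 = 16.8
  Reading responses 77.25 × 0.11 = 8.4975
  Written exam 71 × 0.39 = 27.69
Sum = 73.1775
Bonus: 73.1775 + 0 = 73.1775
73.1775 is ≥ 73 and < 77 → C

C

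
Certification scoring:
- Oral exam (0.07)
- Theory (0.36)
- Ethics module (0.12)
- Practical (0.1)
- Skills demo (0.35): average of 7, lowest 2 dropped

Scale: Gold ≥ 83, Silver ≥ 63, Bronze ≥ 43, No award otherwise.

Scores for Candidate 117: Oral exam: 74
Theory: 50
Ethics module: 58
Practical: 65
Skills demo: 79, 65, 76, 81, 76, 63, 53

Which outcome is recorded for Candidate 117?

Silver

Skills demo: drop 53, 63 → average of remaining 5 = 377/5 = 75.4
Weighted total:
  Oral exam 74 × 0.07 = 5.18
  Theory 50 × 0.36 = 18
  Ethics module 58 × 0.12 = 6.96
  Practical 65 × 0.1 = 6.5
  Skills demo 75.4 × 0.35 = 26.39
Sum = 63.03
63.03 is ≥ 63 and < 83 → Silver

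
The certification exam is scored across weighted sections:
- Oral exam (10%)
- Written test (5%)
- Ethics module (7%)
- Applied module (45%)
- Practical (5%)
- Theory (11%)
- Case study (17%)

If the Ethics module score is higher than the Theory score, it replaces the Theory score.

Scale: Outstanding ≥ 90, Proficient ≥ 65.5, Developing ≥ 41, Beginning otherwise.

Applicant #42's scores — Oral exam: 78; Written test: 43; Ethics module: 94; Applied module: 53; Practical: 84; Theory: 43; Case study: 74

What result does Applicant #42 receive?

Ethics module (94) > Theory (43), so Theory counts as 94.
Weighted total:
  Oral exam 78 × 0.1 = 7.8
  Written test 43 × 0.05 = 2.15
  Ethics module 94 × 0.07 = 6.58
  Applied module 53 × 0.45 = 23.85
  Practical 84 × 0.05 = 4.2
  Theory 94 × 0.11 = 10.34
  Case study 74 × 0.17 = 12.58
Sum = 67.5
67.5 is ≥ 65.5 and < 90 → Proficient

Proficient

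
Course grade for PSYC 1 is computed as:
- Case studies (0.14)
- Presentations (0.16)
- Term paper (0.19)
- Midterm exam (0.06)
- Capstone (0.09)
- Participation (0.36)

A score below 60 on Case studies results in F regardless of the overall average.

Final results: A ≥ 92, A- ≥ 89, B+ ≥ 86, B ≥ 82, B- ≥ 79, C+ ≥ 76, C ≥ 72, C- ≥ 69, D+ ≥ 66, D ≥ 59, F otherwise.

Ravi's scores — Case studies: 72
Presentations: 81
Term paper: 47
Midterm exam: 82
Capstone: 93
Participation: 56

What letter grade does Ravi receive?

D

Case studies score 72 ≥ 60: minimum met.
Weighted total:
  Case studies 72 × 0.14 = 10.08
  Presentations 81 × 0.16 = 12.96
  Term paper 47 × 0.19 = 8.93
  Midterm exam 82 × 0.06 = 4.92
  Capstone 93 × 0.09 = 8.37
  Participation 56 × 0.36 = 20.16
Sum = 65.42
65.42 is ≥ 59 and < 66 → D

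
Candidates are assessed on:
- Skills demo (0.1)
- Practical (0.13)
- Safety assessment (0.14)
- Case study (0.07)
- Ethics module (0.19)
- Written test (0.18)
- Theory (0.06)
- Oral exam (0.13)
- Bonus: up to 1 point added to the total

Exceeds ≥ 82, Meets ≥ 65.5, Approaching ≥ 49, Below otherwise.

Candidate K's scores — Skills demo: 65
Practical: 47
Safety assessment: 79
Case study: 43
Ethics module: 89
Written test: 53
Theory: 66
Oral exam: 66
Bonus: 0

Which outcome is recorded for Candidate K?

Meets

Weighted total:
  Skills demo 65 × 0.1 = 6.5
  Practical 47 × 0.13 = 6.11
  Safety assessment 79 × 0.14 = 11.06
  Case study 43 × 0.07 = 3.01
  Ethics module 89 × 0.19 = 16.91
  Written test 53 × 0.18 = 9.54
  Theory 66 × 0.06 = 3.96
  Oral exam 66 × 0.13 = 8.58
Sum = 65.67
Bonus: 65.67 + 0 = 65.67
65.67 is ≥ 65.5 and < 82 → Meets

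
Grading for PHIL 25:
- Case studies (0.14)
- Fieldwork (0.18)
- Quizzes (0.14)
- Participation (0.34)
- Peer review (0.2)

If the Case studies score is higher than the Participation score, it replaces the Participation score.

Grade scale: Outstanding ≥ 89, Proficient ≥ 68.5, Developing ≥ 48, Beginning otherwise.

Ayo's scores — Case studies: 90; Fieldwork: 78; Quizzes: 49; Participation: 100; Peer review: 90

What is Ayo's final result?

Case studies (90) ≤ Participation (100), so Participation stays at 100.
Weighted total:
  Case studies 90 × 0.14 = 12.6
  Fieldwork 78 × 0.18 = 14.04
  Quizzes 49 × 0.14 = 6.86
  Participation 100 × 0.34 = 34
  Peer review 90 × 0.2 = 18
Sum = 85.5
85.5 is ≥ 68.5 and < 89 → Proficient

Proficient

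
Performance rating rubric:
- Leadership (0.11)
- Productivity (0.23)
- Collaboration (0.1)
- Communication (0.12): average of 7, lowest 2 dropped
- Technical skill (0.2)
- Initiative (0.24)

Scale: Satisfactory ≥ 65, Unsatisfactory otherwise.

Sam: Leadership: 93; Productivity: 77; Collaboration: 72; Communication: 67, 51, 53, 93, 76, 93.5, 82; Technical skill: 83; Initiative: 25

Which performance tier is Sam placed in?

Communication: drop 51, 53 → average of remaining 5 = 411.5/5 = 82.3
Weighted total:
  Leadership 93 × 0.11 = 10.23
  Productivity 77 × 0.23 = 17.71
  Collaboration 72 × 0.1 = 7.2
  Communication 82.3 × 0.12 = 9.876
  Technical skill 83 × 0.2 = 16.6
  Initiative 25 × 0.24 = 6
Sum = 67.616
67.616 ≥ 65 → Satisfactory

Satisfactory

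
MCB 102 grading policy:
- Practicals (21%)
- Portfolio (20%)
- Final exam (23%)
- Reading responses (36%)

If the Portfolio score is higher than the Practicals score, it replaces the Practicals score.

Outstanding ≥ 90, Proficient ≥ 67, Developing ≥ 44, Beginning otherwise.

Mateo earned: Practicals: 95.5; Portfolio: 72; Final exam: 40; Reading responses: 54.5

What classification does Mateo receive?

Portfolio (72) ≤ Practicals (95.5), so Practicals stays at 95.5.
Weighted total:
  Practicals 95.5 × 0.21 = 20.055
  Portfolio 72 × 0.2 = 14.4
  Final exam 40 × 0.23 = 9.2
  Reading responses 54.5 × 0.36 = 19.62
Sum = 63.275
63.275 is ≥ 44 and < 67 → Developing

Developing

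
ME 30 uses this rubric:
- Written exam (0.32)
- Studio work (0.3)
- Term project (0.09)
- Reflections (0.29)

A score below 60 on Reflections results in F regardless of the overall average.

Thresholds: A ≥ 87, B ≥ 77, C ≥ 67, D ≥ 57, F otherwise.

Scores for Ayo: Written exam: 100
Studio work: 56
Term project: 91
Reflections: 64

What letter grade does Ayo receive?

C

Reflections score 64 ≥ 60: minimum met.
Weighted total:
  Written exam 100 × 0.32 = 32
  Studio work 56 × 0.3 = 16.8
  Term project 91 × 0.09 = 8.19
  Reflections 64 × 0.29 = 18.56
Sum = 75.55
75.55 is ≥ 67 and < 77 → C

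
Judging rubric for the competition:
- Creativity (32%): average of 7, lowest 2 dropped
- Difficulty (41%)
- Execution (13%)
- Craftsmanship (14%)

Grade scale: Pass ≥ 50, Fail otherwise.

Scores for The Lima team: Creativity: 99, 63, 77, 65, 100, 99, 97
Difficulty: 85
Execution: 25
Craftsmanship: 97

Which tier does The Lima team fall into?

Pass

Creativity: drop 63, 65 → average of remaining 5 = 472/5 = 94.4
Weighted total:
  Creativity 94.4 × 0.32 = 30.208
  Difficulty 85 × 0.41 = 34.85
  Execution 25 × 0.13 = 3.25
  Craftsmanship 97 × 0.14 = 13.58
Sum = 81.888
81.888 ≥ 50 → Pass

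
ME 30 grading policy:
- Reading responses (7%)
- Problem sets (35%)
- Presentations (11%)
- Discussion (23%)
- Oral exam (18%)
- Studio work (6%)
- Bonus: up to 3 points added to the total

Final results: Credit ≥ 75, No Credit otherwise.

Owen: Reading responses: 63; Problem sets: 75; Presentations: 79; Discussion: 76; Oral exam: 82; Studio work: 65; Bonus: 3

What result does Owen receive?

Credit

Weighted total:
  Reading responses 63 × 0.07 = 4.41
  Problem sets 75 × 0.35 = 26.25
  Presentations 79 × 0.11 = 8.69
  Discussion 76 × 0.23 = 17.48
  Oral exam 82 × 0.18 = 14.76
  Studio work 65 × 0.06 = 3.9
Sum = 75.49
Bonus: 75.49 + 3 = 78.49
78.49 ≥ 75 → Credit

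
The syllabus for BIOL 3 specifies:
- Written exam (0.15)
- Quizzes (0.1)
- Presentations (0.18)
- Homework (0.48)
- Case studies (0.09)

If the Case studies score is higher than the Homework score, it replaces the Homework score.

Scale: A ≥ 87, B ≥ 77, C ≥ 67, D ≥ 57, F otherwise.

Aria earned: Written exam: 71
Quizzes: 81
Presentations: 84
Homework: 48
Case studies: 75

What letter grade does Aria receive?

Case studies (75) > Homework (48), so Homework counts as 75.
Weighted total:
  Written exam 71 × 0.15 = 10.65
  Quizzes 81 × 0.1 = 8.1
  Presentations 84 × 0.18 = 15.12
  Homework 75 × 0.48 = 36
  Case studies 75 × 0.09 = 6.75
Sum = 76.62
76.62 is ≥ 67 and < 77 → C

C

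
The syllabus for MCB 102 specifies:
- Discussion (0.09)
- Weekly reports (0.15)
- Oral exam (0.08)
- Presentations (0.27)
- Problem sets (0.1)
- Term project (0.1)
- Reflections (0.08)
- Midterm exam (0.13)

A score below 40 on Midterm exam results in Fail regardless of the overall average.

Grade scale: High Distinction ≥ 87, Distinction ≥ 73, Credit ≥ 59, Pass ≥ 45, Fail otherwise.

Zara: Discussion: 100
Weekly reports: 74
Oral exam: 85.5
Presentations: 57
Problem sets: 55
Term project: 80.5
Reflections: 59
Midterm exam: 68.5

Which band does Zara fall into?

Midterm exam score 68.5 ≥ 40: minimum met.
Weighted total:
  Discussion 100 × 0.09 = 9
  Weekly reports 74 × 0.15 = 11.1
  Oral exam 85.5 × 0.08 = 6.84
  Presentations 57 × 0.27 = 15.39
  Problem sets 55 × 0.1 = 5.5
  Term project 80.5 × 0.1 = 8.05
  Reflections 59 × 0.08 = 4.72
  Midterm exam 68.5 × 0.13 = 8.905
Sum = 69.505
69.505 is ≥ 59 and < 73 → Credit

Credit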